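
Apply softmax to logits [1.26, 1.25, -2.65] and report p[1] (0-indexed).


Exponentials: e^1.26=3.5254, e^1.25=3.4903, e^-2.65=0.0707
Sum = 7.0864
Softmax = [0.4975, 0.4925, 0.01]
p[1] = 3.4903/7.0864 = 0.4925

0.4925


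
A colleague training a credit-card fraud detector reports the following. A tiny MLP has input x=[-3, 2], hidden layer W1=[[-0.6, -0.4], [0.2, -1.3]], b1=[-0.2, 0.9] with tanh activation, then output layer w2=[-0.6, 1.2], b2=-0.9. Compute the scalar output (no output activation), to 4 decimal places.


z1[0] = (-0.6)·(-3) + (-0.4)·(2) - 0.2 = 0.8
z1[1] = (0.2)·(-3) + (-1.3)·(2) + 0.9 = -2.3
h = tanh(z1) = [0.664, -0.9801]
output = (-0.6)·(0.664) + (1.2)·(-0.9801) - 0.9 = -2.4745

-2.4745


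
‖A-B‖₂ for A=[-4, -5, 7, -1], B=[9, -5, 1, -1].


d = √((-4-9)² + (-5+ 5)² + (7-1)² + (-1+ 1)²)
  = √(169 + 0 + 36 + 0)
  = √205 = 14.3178

14.3178


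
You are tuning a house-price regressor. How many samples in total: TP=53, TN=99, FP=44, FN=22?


Total = TP + TN + FP + FN
= 53 + 99 + 44 + 22
= 218
(Predicted positive: 97, predicted negative: 121)

218


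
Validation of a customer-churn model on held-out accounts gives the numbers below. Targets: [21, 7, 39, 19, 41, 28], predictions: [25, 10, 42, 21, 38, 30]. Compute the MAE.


Absolute errors: |21-25|=4, |7-10|=3, |39-42|=3, |19-21|=2, |41-38|=3, |28-30|=2
Sum = 17
MAE = 17/6 = 17/6

17/6


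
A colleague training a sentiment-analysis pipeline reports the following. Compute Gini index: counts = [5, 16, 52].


Probabilities: [5/73, 16/73, 52/73] ≈ [0.0685, 0.2192, 0.7123]
Σpᵢ² = (25 + 256 + 2704)/73² = 2985/5329
Gini = 1 - Σpᵢ² = 1 - 2985/5329 = 0.4399

0.4399


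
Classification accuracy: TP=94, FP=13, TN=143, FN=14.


Accuracy = (TP+TN)/(TP+TN+FP+FN)
= (94+143)/(264)
= 237/264 = 89.77%

89.77%


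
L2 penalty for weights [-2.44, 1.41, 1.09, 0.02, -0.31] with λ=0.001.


‖w‖₂² = (-2.44)² + (1.41)² + (1.09)² + (0.02)² + (-0.31)²
     = 5.9536 + 1.9881 + 1.1881 + 0.0004 + 0.0961
     = 9.2263
λ·‖w‖₂² = 0.001·9.2263 = 0.009226

0.009226


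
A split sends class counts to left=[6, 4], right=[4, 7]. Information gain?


Parent = [10, 11], H_parent = 0.9984
H_left = 0.971 (n=10), H_right = 0.9457 (n=11)
H_children = (10/21)·0.971 + (11/21)·0.9457 = 0.9577
IG = 0.9984 - 0.9577 = 0.0407

0.0407


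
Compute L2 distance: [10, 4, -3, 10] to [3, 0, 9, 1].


d = √((10-3)² + (4-0)² + (-3-9)² + (10-1)²)
  = √(49 + 16 + 144 + 81)
  = √290 = 17.0294

17.0294


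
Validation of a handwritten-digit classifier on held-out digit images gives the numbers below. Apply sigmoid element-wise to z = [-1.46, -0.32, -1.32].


σ(-1.46) = 1/(1+e^1.46) = 0.1885
σ(-0.32) = 1/(1+e^0.32) = 0.4207
σ(-1.32) = 1/(1+e^1.32) = 0.2108
result = [0.1885, 0.4207, 0.2108]

[0.1885, 0.4207, 0.2108]


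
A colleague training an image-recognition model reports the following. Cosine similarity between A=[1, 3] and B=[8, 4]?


A·B = 1·8 + 3·4 = 20
‖A‖ = √10 = 3.1623, ‖B‖ = √80 = 8.9443
cos = 20/(√10·√80) = 20/√800 = 0.7071

0.7071


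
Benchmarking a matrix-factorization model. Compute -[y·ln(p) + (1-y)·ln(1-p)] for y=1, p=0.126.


BCE = -[y·ln(p) + (1-y)·ln(1-p)]
= -1·ln(0.126) - 0
= -ln(0.126) = 2.0715

2.0715


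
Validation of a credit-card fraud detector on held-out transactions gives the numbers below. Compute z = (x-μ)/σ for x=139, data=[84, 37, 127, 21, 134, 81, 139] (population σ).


μ = 89, σ = 43.7297
z = (139 - 89)/43.7297 = 1.1434

1.1434


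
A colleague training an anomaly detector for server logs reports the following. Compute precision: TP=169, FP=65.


Precision = TP/(TP+FP)
= 169/(169+65)
= 169/234 = 72.22%

72.22%


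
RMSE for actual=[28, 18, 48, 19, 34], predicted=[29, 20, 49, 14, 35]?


MSE = 32/5 = 6.4
RMSE = √(32/5) = 2.5298

2.5298


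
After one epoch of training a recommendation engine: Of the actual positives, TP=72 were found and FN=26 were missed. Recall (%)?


Recall = TP/(TP+FN)
= 72/(72+26)
= 72/98 = 73.47%

73.47%


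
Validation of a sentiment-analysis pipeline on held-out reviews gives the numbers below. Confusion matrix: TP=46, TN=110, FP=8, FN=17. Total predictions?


Total = TP + TN + FP + FN
= 46 + 110 + 8 + 17
= 181
(Predicted positive: 54, predicted negative: 127)

181


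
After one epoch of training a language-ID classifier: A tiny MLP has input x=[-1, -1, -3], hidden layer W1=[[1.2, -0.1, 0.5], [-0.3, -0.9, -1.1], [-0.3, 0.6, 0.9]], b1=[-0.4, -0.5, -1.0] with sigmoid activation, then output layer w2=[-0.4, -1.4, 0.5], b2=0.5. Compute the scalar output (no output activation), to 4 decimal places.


z1[0] = (1.2)·(-1) + (-0.1)·(-1) + (0.5)·(-3) - 0.4 = -3.0
z1[1] = (-0.3)·(-1) + (-0.9)·(-1) + (-1.1)·(-3) - 0.5 = 4.0
z1[2] = (-0.3)·(-1) + (0.6)·(-1) + (0.9)·(-3) - 1.0 = -4.0
h = sigmoid(z1) = [0.0474, 0.982, 0.018]
output = (-0.4)·(0.0474) + (-1.4)·(0.982) + (0.5)·(0.018) + 0.5 = -0.8848

-0.8848


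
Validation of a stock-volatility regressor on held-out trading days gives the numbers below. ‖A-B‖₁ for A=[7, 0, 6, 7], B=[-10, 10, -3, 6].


d = |7+ 10| + |0-10| + |6+ 3| + |7-6|
  = 17 + 10 + 9 + 1
  = 37

37


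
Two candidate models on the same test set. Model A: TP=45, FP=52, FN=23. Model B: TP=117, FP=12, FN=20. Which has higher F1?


Model A: P=45/97=0.4639, R=45/68=0.6618, F1=2PR/(P+R)=2TP/(2TP+FP+FN)=90/165=0.5455
Model B: P=117/129=0.907, R=117/137=0.854, F1=2PR/(P+R)=2TP/(2TP+FP+FN)=234/266=0.8797
0.5455 < 0.8797 → Model B

Model B


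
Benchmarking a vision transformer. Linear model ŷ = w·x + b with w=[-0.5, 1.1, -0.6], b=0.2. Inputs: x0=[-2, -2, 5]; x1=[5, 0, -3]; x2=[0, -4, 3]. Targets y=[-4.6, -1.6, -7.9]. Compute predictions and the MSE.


ŷ0 = (-0.5)·(-2) + (1.1)·(-2) + (-0.6)·(5) + 0.2 = -4.0
ŷ1 = (-0.5)·(5) + (1.1)·(0) + (-0.6)·(-3) + 0.2 = -0.5
ŷ2 = (-0.5)·(0) + (1.1)·(-4) + (-0.6)·(3) + 0.2 = -6.0
errors² = [0.36, 1.21, 3.61]
MSE = 5.1800/3 = 1.7267

1.7267


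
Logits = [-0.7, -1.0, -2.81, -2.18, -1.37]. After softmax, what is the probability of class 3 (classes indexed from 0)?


Exponentials: e^-0.7=0.4966, e^-1.0=0.3679, e^-2.81=0.0602, e^-2.18=0.113, e^-1.37=0.2541
Sum = 1.2918
Softmax = [0.3844, 0.2848, 0.0466, 0.0875, 0.1967]
p[3] = 0.113/1.2918 = 0.0875

0.0875


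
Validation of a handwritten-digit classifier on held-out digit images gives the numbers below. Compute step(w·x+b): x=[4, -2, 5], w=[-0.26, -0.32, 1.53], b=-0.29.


z = (4)·(-0.26) + (-2)·(-0.32) + (5)·(1.53) - 0.29
  = 6.96
step(z) = 1 (z≥0)

1


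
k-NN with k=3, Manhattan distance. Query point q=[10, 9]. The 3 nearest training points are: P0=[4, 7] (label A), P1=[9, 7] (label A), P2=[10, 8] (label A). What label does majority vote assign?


d(q,P0) = 8  (label A)
d(q,P1) = 3  (label A)
d(q,P2) = 1  (label A)
Votes: A=3, B=0
Majority → A

A


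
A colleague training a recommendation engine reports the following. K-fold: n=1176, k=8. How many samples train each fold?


Fold size = 1176/8 = 147
Training per fold = 1176 - 147 = 1029

1029


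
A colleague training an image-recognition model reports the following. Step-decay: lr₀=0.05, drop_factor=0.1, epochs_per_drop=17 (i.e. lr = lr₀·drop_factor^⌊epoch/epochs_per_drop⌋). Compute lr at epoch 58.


n_drops = ⌊58/17⌋ = 3
lr = 0.05·0.1^3 = 0.05·0.001 = 0.00005

0.00005


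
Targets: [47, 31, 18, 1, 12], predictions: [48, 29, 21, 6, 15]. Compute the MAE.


Absolute errors: |47-48|=1, |31-29|=2, |18-21|=3, |1-6|=5, |12-15|=3
Sum = 14
MAE = 14/5 = 14/5

14/5


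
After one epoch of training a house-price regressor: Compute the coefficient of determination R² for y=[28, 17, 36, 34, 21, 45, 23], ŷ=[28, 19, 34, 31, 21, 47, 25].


ȳ = 29.1429
SS_res = Σ(y-ŷ)² = 25
SS_tot = Σ(y-ȳ)² = 574.86
R² = 1 - SS_res/SS_tot = 1 - 0.0435 = 0.9565

0.9565


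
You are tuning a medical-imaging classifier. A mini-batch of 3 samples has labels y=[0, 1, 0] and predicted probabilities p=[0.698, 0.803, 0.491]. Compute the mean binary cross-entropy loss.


L[0] = -ln(1-0.698) = -ln(0.302) = 1.1973
L[1] = -ln(0.803) = 0.2194
L[2] = -ln(1-0.491) = -ln(0.509) = 0.6753
mean = (1.1973 + 0.2194 + 0.6753)/3 = 0.6973

0.6973


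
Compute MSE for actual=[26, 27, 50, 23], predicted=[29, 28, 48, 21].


Squared errors: (26-29)²=9, (27-28)²=1, (50-48)²=4, (23-21)²=4
Sum = 18
MSE = 18/4 = 9/2

9/2


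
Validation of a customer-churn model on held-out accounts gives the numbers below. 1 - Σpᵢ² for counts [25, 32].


Probabilities: [25/57, 32/57] ≈ [0.4386, 0.5614]
Σpᵢ² = (625 + 1024)/57² = 1649/3249
Gini = 1 - Σpᵢ² = 1 - 1649/3249 = 0.4925

0.4925


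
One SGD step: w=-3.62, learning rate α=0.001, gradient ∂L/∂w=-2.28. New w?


w_new = w - α·∇
= -3.62 - 0.001·-2.28
= -3.62 + 0.00228
= -3.61772

-3.61772


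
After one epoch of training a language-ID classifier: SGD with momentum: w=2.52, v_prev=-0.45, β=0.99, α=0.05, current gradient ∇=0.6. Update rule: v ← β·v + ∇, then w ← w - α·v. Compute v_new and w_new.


v_new = 0.99·-0.45 + 0.6 = -0.4455 + 0.6 = 0.1545
w_new = 2.52 - 0.05·0.1545 = 2.52 - 0.007725 = 2.512275

v_new=0.1545, w_new=2.512275


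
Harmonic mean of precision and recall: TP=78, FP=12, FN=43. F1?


Precision = 78/90 = 0.8667
Recall = 78/121 = 0.6446
F1 = 2·P·R/(P+R) = 2·TP/(2·TP+FP+FN) = 156/(156+12+43) = 156/211 = 0.7393

0.7393


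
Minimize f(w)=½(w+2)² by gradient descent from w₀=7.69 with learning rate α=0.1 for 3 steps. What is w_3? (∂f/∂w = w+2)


step 1: grad = 7.69+2 = 9.69; w = 7.69 - 0.1·(9.69) = 6.721
step 2: grad = 6.721+2 = 8.721; w = 6.721 - 0.1·(8.721) = 5.8489
step 3: grad = 5.8489+2 = 7.8489; w = 5.8489 - 0.1·(7.8489) = 5.06401

5.06401


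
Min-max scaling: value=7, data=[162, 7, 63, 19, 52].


min=7, max=162
(7-7)/(162-7) = 0/155 = 0.0

0.0


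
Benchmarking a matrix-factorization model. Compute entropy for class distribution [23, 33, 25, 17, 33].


Probabilities: [23/131, 33/131, 25/131, 17/131, 33/131] ≈ [0.1756, 0.2519, 0.1908, 0.1298, 0.2519]
H = -((23/131)·log₂(23/131) + (33/131)·log₂(33/131) + (25/131)·log₂(25/131) + (17/131)·log₂(17/131) + (33/131)·log₂(33/131))
  = 2.2811 bits

2.2811 bits


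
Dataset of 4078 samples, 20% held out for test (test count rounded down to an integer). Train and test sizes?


Test = ⌊4078·20/100⌋ = 815
Train = 4078 - 815 = 3263

Train: 3263, Test: 815


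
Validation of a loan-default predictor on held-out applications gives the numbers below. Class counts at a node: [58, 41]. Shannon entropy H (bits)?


Probabilities: [58/99, 41/99] ≈ [0.5859, 0.4141]
H = -((58/99)·log₂(58/99) + (41/99)·log₂(41/99))
  = 0.9786 bits

0.9786 bits


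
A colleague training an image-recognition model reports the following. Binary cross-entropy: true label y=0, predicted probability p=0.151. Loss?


BCE = -[y·ln(p) + (1-y)·ln(1-p)]
= -0 - 1·ln(1-0.151)
= -ln(0.849) = 0.1637

0.1637


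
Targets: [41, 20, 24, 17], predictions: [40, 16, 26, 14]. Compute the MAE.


Absolute errors: |41-40|=1, |20-16|=4, |24-26|=2, |17-14|=3
Sum = 10
MAE = 10/4 = 5/2

5/2


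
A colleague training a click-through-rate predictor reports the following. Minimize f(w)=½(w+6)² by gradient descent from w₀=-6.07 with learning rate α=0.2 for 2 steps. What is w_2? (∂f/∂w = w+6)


step 1: grad = -6.07+6 = -0.07; w = -6.07 - 0.2·(-0.07) = -6.056
step 2: grad = -6.056+6 = -0.056; w = -6.056 - 0.2·(-0.056) = -6.0448

-6.0448


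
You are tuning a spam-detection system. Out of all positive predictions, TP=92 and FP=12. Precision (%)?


Precision = TP/(TP+FP)
= 92/(92+12)
= 92/104 = 88.46%

88.46%


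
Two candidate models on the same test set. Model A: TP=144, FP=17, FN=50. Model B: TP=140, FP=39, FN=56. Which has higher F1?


Model A: P=144/161=0.8944, R=144/194=0.7423, F1=2PR/(P+R)=2TP/(2TP+FP+FN)=288/355=0.8113
Model B: P=140/179=0.7821, R=140/196=0.7143, F1=2PR/(P+R)=2TP/(2TP+FP+FN)=280/375=0.7467
0.8113 > 0.7467 → Model A

Model A


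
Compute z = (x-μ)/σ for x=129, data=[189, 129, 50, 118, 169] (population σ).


μ = 131, σ = 48.0458
z = (129 - 131)/48.0458 = -0.0416

-0.0416


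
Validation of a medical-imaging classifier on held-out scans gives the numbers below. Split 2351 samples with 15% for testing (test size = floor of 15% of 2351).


Test = ⌊2351·15/100⌋ = 352
Train = 2351 - 352 = 1999

Train: 1999, Test: 352


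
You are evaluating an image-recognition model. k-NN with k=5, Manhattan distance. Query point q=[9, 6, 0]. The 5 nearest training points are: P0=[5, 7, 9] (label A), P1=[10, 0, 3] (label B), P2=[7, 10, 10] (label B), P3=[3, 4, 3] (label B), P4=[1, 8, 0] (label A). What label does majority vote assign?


d(q,P0) = 14  (label A)
d(q,P1) = 10  (label B)
d(q,P2) = 16  (label B)
d(q,P3) = 11  (label B)
d(q,P4) = 10  (label A)
Votes: A=2, B=3
Majority → B

B


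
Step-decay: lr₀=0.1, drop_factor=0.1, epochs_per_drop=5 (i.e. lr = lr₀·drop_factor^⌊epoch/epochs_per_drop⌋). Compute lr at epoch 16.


n_drops = ⌊16/5⌋ = 3
lr = 0.1·0.1^3 = 0.1·0.001 = 0.0001

0.0001


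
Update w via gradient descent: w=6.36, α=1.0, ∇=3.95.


w_new = w - α·∇
= 6.36 - 1.0·3.95
= 6.36 - 3.95
= 2.41

2.41


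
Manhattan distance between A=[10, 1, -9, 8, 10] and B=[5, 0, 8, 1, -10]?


d = |10-5| + |1-0| + |-9-8| + |8-1| + |10+ 10|
  = 5 + 1 + 17 + 7 + 20
  = 50

50


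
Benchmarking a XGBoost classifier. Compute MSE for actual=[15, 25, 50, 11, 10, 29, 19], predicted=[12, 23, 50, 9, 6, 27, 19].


Squared errors: (15-12)²=9, (25-23)²=4, (50-50)²=0, (11-9)²=4, (10-6)²=16, (29-27)²=4, (19-19)²=0
Sum = 37
MSE = 37/7 = 37/7

37/7


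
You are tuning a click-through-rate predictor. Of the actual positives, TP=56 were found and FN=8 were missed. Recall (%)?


Recall = TP/(TP+FN)
= 56/(56+8)
= 56/64 = 87.5%

87.5%


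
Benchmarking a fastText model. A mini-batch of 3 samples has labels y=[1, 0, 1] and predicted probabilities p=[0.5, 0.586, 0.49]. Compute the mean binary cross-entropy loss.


L[0] = -ln(0.5) = 0.6931
L[1] = -ln(1-0.586) = -ln(0.414) = 0.8819
L[2] = -ln(0.49) = 0.7133
mean = (0.6931 + 0.8819 + 0.7133)/3 = 0.7628

0.7628


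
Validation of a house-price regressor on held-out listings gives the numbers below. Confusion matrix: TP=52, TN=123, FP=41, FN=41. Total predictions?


Total = TP + TN + FP + FN
= 52 + 123 + 41 + 41
= 257
(Predicted positive: 93, predicted negative: 164)

257


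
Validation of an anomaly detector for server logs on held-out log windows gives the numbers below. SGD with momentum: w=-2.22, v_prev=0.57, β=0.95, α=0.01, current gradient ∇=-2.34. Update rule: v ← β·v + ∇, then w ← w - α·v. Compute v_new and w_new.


v_new = 0.95·0.57 - 2.34 = 0.5415 - 2.34 = -1.7985
w_new = -2.22 - 0.01·-1.7985 = -2.22 + 0.017985 = -2.202015

v_new=-1.7985, w_new=-2.202015


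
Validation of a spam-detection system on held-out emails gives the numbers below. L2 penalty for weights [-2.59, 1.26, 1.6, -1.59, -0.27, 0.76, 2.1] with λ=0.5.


‖w‖₂² = (-2.59)² + (1.26)² + (1.6)² + (-1.59)² + (-0.27)² + (0.76)² + (2.1)²
     = 6.7081 + 1.5876 + 2.56 + 2.5281 + 0.0729 + 0.5776 + 4.41
     = 18.4443
λ·‖w‖₂² = 0.5·18.4443 = 9.22215

9.22215


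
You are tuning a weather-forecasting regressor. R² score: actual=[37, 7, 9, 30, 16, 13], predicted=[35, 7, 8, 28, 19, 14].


ȳ = 18.6667
SS_res = Σ(y-ŷ)² = 19
SS_tot = Σ(y-ȳ)² = 733.33
R² = 1 - SS_res/SS_tot = 1 - 0.0259 = 0.9741

0.9741


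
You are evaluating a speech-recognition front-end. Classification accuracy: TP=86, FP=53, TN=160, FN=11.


Accuracy = (TP+TN)/(TP+TN+FP+FN)
= (86+160)/(310)
= 246/310 = 79.35%

79.35%


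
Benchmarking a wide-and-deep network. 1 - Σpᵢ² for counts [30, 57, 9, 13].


Probabilities: [30/109, 57/109, 9/109, 13/109] ≈ [0.2752, 0.5229, 0.0826, 0.1193]
Σpᵢ² = (900 + 3249 + 81 + 169)/109² = 4399/11881
Gini = 1 - Σpᵢ² = 1 - 4399/11881 = 0.6297

0.6297


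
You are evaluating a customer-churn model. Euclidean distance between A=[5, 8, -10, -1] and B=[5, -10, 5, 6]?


d = √((5-5)² + (8+ 10)² + (-10-5)² + (-1-6)²)
  = √(0 + 324 + 225 + 49)
  = √598 = 24.454

24.454


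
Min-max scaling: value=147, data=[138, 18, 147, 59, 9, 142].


min=9, max=147
(147-9)/(147-9) = 138/138 = 1.0

1.0


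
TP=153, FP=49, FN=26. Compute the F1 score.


Precision = 153/202 = 0.7574
Recall = 153/179 = 0.8547
F1 = 2·P·R/(P+R) = 2·TP/(2·TP+FP+FN) = 306/(306+49+26) = 306/381 = 0.8031

0.8031


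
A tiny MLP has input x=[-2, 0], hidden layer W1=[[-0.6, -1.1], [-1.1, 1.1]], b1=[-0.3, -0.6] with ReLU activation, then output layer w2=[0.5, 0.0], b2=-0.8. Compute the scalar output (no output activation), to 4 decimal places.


z1[0] = (-0.6)·(-2) + (-1.1)·(0) - 0.3 = 0.9
z1[1] = (-1.1)·(-2) + (1.1)·(0) - 0.6 = 1.6
h = ReLU(z1) = [0.9, 1.6]
output = (0.5)·(0.9) + (0.0)·(1.6) - 0.8 = -0.35

-0.35


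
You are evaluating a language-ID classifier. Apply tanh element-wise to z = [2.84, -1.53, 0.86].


tanh(2.84) = 0.9932
tanh(-1.53) = -0.9104
tanh(0.86) = 0.6963
result = [0.9932, -0.9104, 0.6963]

[0.9932, -0.9104, 0.6963]


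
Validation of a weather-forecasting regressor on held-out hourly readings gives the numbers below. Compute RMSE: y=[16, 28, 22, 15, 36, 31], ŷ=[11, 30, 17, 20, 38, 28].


MSE = 92/6 = 15.3333
RMSE = √(92/6) = 3.9158

3.9158


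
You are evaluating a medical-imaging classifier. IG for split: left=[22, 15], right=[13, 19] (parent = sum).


Parent = [35, 34], H_parent = 0.9998
H_left = 0.974 (n=37), H_right = 0.9745 (n=32)
H_children = (37/69)·0.974 + (32/69)·0.9745 = 0.9742
IG = 0.9998 - 0.9742 = 0.0256

0.0256


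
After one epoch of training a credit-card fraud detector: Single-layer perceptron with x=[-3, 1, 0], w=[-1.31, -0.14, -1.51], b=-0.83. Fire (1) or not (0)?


z = (-3)·(-1.31) + (1)·(-0.14) + (0)·(-1.51) - 0.83
  = 2.96
step(z) = 1 (z≥0)

1


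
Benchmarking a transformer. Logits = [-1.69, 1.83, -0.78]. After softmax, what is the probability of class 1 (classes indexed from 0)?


Exponentials: e^-1.69=0.1845, e^1.83=6.2339, e^-0.78=0.4584
Sum = 6.8768
Softmax = [0.0268, 0.9065, 0.0667]
p[1] = 6.2339/6.8768 = 0.9065

0.9065


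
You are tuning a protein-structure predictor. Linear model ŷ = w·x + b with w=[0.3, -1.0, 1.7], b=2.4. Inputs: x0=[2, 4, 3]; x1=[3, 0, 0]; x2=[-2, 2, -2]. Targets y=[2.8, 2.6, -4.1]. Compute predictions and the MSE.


ŷ0 = (0.3)·(2) + (-1.0)·(4) + (1.7)·(3) + 2.4 = 4.1
ŷ1 = (0.3)·(3) + (-1.0)·(0) + (1.7)·(0) + 2.4 = 3.3
ŷ2 = (0.3)·(-2) + (-1.0)·(2) + (1.7)·(-2) + 2.4 = -3.6
errors² = [1.69, 0.49, 0.25]
MSE = 2.4300/3 = 0.81

0.81


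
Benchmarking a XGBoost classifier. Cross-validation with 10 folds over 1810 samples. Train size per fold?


Fold size = 1810/10 = 181
Training per fold = 1810 - 181 = 1629

1629


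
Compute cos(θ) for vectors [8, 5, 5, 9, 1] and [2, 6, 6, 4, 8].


A·B = 8·2 + 5·6 + 5·6 + 9·4 + 1·8 = 120
‖A‖ = √196 = 14, ‖B‖ = √156 = 12.49
cos = 120/(√196·√156) = 120/√30576 = 0.6863

0.6863


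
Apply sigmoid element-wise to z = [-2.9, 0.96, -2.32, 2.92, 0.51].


σ(-2.9) = 1/(1+e^2.9) = 0.0522
σ(0.96) = 1/(1+e^-0.96) = 0.7231
σ(-2.32) = 1/(1+e^2.32) = 0.0895
σ(2.92) = 1/(1+e^-2.92) = 0.9488
σ(0.51) = 1/(1+e^-0.51) = 0.6248
result = [0.0522, 0.7231, 0.0895, 0.9488, 0.6248]

[0.0522, 0.7231, 0.0895, 0.9488, 0.6248]


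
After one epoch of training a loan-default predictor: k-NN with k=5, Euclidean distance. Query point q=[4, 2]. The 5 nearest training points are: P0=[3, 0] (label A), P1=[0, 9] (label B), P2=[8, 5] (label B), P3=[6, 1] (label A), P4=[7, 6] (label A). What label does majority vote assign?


d(q,P0) = 2.2361  (label A)
d(q,P1) = 8.0623  (label B)
d(q,P2) = 5.0  (label B)
d(q,P3) = 2.2361  (label A)
d(q,P4) = 5.0  (label A)
Votes: A=3, B=2
Majority → A

A


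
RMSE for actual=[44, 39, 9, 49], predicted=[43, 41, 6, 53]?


MSE = 30/4 = 7.5
RMSE = √(30/4) = 2.7386

2.7386


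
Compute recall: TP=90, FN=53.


Recall = TP/(TP+FN)
= 90/(90+53)
= 90/143 = 62.94%

62.94%


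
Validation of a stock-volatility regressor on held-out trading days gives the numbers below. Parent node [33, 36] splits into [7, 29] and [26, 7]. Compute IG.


Parent = [33, 36], H_parent = 0.9986
H_left = 0.7107 (n=36), H_right = 0.7455 (n=33)
H_children = (36/69)·0.7107 + (33/69)·0.7455 = 0.7273
IG = 0.9986 - 0.7273 = 0.2713

0.2713


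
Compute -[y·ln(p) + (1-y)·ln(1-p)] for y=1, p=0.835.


BCE = -[y·ln(p) + (1-y)·ln(1-p)]
= -1·ln(0.835) - 0
= -ln(0.835) = 0.1803

0.1803


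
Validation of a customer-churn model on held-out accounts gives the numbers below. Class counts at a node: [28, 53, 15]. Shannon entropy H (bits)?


Probabilities: [28/96, 53/96, 15/96] ≈ [0.2917, 0.5521, 0.1562]
H = -((28/96)·log₂(28/96) + (53/96)·log₂(53/96) + (15/96)·log₂(15/96))
  = 1.4101 bits

1.4101 bits


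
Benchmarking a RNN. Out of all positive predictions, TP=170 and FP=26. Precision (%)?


Precision = TP/(TP+FP)
= 170/(170+26)
= 170/196 = 86.73%

86.73%


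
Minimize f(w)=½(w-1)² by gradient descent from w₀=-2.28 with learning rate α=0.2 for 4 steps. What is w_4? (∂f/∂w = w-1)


step 1: grad = -2.28-1 = -3.28; w = -2.28 - 0.2·(-3.28) = -1.624
step 2: grad = -1.624-1 = -2.624; w = -1.624 - 0.2·(-2.624) = -1.0992
step 3: grad = -1.0992-1 = -2.0992; w = -1.0992 - 0.2·(-2.0992) = -0.67936
step 4: grad = -0.67936-1 = -1.67936; w = -0.67936 - 0.2·(-1.67936) = -0.343488

-0.343488


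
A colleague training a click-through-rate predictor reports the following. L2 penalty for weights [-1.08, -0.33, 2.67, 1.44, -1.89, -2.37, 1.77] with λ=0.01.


‖w‖₂² = (-1.08)² + (-0.33)² + (2.67)² + (1.44)² + (-1.89)² + (-2.37)² + (1.77)²
     = 1.1664 + 0.1089 + 7.1289 + 2.0736 + 3.5721 + 5.6169 + 3.1329
     = 22.7997
λ·‖w‖₂² = 0.01·22.7997 = 0.227997

0.227997


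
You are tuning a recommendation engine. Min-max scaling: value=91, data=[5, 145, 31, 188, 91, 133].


min=5, max=188
(91-5)/(188-5) = 86/183 = 0.4699

0.4699


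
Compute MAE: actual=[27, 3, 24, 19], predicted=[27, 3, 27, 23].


Absolute errors: |27-27|=0, |3-3|=0, |24-27|=3, |19-23|=4
Sum = 7
MAE = 7/4 = 7/4

7/4


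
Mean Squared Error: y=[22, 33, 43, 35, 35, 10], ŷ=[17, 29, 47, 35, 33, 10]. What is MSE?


Squared errors: (22-17)²=25, (33-29)²=16, (43-47)²=16, (35-35)²=0, (35-33)²=4, (10-10)²=0
Sum = 61
MSE = 61/6 = 61/6

61/6


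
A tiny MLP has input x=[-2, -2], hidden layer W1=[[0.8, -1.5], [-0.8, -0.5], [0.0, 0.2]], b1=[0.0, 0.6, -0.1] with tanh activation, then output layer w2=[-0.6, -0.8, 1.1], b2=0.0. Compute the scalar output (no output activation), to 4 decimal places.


z1[0] = (0.8)·(-2) + (-1.5)·(-2) + 0.0 = 1.4
z1[1] = (-0.8)·(-2) + (-0.5)·(-2) + 0.6 = 3.2
z1[2] = (0.0)·(-2) + (0.2)·(-2) - 0.1 = -0.5
h = tanh(z1) = [0.8854, 0.9967, -0.4621]
output = (-0.6)·(0.8854) + (-0.8)·(0.9967) + (1.1)·(-0.4621) + 0.0 = -1.8369

-1.8369


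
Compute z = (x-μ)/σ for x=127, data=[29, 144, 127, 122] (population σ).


μ = 105.5, σ = 44.9138
z = (127 - 105.5)/44.9138 = 0.4787

0.4787


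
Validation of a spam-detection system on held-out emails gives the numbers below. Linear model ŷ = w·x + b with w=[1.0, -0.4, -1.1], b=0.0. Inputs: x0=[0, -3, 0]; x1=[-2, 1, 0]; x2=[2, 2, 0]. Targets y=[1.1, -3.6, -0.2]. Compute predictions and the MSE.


ŷ0 = (1.0)·(0) + (-0.4)·(-3) + (-1.1)·(0) + 0.0 = 1.2
ŷ1 = (1.0)·(-2) + (-0.4)·(1) + (-1.1)·(0) + 0.0 = -2.4
ŷ2 = (1.0)·(2) + (-0.4)·(2) + (-1.1)·(0) + 0.0 = 1.2
errors² = [0.01, 1.44, 1.96]
MSE = 3.4100/3 = 1.1367

1.1367


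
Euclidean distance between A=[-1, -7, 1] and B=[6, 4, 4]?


d = √((-1-6)² + (-7-4)² + (1-4)²)
  = √(49 + 121 + 9)
  = √179 = 13.3791

13.3791


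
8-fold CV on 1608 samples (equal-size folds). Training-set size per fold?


Fold size = 1608/8 = 201
Training per fold = 1608 - 201 = 1407

1407


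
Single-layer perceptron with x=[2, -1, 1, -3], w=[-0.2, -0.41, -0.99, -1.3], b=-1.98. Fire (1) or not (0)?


z = (2)·(-0.2) + (-1)·(-0.41) + (1)·(-0.99) + (-3)·(-1.3) - 1.98
  = 0.94
step(z) = 1 (z≥0)

1


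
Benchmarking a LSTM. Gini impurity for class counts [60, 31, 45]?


Probabilities: [60/136, 31/136, 45/136] ≈ [0.4412, 0.2279, 0.3309]
Σpᵢ² = (3600 + 961 + 2025)/136² = 6586/18496
Gini = 1 - Σpᵢ² = 1 - 6586/18496 = 0.6439

0.6439


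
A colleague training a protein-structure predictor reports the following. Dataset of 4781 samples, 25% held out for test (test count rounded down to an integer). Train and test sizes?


Test = ⌊4781·25/100⌋ = 1195
Train = 4781 - 1195 = 3586

Train: 3586, Test: 1195


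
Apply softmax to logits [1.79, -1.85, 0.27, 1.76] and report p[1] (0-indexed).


Exponentials: e^1.79=5.9895, e^-1.85=0.1572, e^0.27=1.31, e^1.76=5.8124
Sum = 13.2691
Softmax = [0.4514, 0.0118, 0.0987, 0.438]
p[1] = 0.1572/13.2691 = 0.0118

0.0118


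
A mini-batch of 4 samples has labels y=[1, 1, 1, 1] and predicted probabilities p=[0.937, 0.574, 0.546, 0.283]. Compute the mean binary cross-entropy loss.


L[0] = -ln(0.937) = 0.0651
L[1] = -ln(0.574) = 0.5551
L[2] = -ln(0.546) = 0.6051
L[3] = -ln(0.283) = 1.2623
mean = (0.0651 + 0.5551 + 0.6051 + 1.2623)/4 = 0.6219

0.6219


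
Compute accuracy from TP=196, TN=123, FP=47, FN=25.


Accuracy = (TP+TN)/(TP+TN+FP+FN)
= (196+123)/(391)
= 319/391 = 81.59%

81.59%


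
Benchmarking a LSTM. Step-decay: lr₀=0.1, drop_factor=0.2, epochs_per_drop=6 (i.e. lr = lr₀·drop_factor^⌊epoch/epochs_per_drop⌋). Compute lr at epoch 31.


n_drops = ⌊31/6⌋ = 5
lr = 0.1·0.2^5 = 0.1·0.00032 = 0.000032

0.000032


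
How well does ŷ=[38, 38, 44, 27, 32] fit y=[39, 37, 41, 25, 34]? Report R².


ȳ = 35.2
SS_res = Σ(y-ŷ)² = 19
SS_tot = Σ(y-ȳ)² = 156.8
R² = 1 - SS_res/SS_tot = 1 - 0.1212 = 0.8788

0.8788


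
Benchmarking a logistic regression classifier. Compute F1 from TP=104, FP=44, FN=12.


Precision = 104/148 = 0.7027
Recall = 104/116 = 0.8966
F1 = 2·P·R/(P+R) = 2·TP/(2·TP+FP+FN) = 208/(208+44+12) = 208/264 = 0.7879

0.7879


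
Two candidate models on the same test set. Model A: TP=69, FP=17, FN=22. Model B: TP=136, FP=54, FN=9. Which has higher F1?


Model A: P=69/86=0.8023, R=69/91=0.7582, F1=2PR/(P+R)=2TP/(2TP+FP+FN)=138/177=0.7797
Model B: P=136/190=0.7158, R=136/145=0.9379, F1=2PR/(P+R)=2TP/(2TP+FP+FN)=272/335=0.8119
0.7797 < 0.8119 → Model B

Model B


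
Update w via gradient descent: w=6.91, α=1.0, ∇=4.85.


w_new = w - α·∇
= 6.91 - 1.0·4.85
= 6.91 - 4.85
= 2.06

2.06


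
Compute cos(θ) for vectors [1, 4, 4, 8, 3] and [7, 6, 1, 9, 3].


A·B = 1·7 + 4·6 + 4·1 + 8·9 + 3·3 = 116
‖A‖ = √106 = 10.2956, ‖B‖ = √176 = 13.2665
cos = 116/(√106·√176) = 116/√18656 = 0.8493

0.8493


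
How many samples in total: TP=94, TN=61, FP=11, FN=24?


Total = TP + TN + FP + FN
= 94 + 61 + 11 + 24
= 190
(Predicted positive: 105, predicted negative: 85)

190


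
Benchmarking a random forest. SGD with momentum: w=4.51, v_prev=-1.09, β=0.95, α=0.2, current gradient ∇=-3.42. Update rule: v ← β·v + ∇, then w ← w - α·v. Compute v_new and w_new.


v_new = 0.95·-1.09 - 3.42 = -1.0355 - 3.42 = -4.4555
w_new = 4.51 - 0.2·-4.4555 = 4.51 + 0.8911 = 5.4011

v_new=-4.4555, w_new=5.4011


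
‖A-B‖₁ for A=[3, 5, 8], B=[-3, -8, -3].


d = |3+ 3| + |5+ 8| + |8+ 3|
  = 6 + 13 + 11
  = 30

30


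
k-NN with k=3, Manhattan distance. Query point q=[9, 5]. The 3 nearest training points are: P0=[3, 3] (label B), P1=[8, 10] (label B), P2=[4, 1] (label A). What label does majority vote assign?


d(q,P0) = 8  (label B)
d(q,P1) = 6  (label B)
d(q,P2) = 9  (label A)
Votes: A=1, B=2
Majority → B

B


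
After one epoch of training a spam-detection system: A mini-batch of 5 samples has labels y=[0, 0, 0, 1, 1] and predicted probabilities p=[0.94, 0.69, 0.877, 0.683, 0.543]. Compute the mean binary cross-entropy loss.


L[0] = -ln(1-0.94) = -ln(0.06) = 2.8134
L[1] = -ln(1-0.69) = -ln(0.31) = 1.1712
L[2] = -ln(1-0.877) = -ln(0.123) = 2.0956
L[3] = -ln(0.683) = 0.3813
L[4] = -ln(0.543) = 0.6106
mean = (2.8134 + 1.1712 + 2.0956 + 0.3813 + 0.6106)/5 = 1.4144

1.4144


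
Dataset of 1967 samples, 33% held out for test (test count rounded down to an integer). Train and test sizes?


Test = ⌊1967·33/100⌋ = 649
Train = 1967 - 649 = 1318

Train: 1318, Test: 649


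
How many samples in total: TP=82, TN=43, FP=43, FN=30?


Total = TP + TN + FP + FN
= 82 + 43 + 43 + 30
= 198
(Predicted positive: 125, predicted negative: 73)

198


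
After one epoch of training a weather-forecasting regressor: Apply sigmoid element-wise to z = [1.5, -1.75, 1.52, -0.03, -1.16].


σ(1.5) = 1/(1+e^-1.5) = 0.8176
σ(-1.75) = 1/(1+e^1.75) = 0.148
σ(1.52) = 1/(1+e^-1.52) = 0.8205
σ(-0.03) = 1/(1+e^0.03) = 0.4925
σ(-1.16) = 1/(1+e^1.16) = 0.2387
result = [0.8176, 0.148, 0.8205, 0.4925, 0.2387]

[0.8176, 0.148, 0.8205, 0.4925, 0.2387]


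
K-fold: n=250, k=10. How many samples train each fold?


Fold size = 250/10 = 25
Training per fold = 250 - 25 = 225

225


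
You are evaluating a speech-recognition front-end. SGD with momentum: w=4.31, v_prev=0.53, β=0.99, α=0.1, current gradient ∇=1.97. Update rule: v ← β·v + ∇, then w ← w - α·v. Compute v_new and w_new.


v_new = 0.99·0.53 + 1.97 = 0.5247 + 1.97 = 2.4947
w_new = 4.31 - 0.1·2.4947 = 4.31 - 0.24947 = 4.06053

v_new=2.4947, w_new=4.06053


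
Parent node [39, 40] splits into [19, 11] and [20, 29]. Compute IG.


Parent = [39, 40], H_parent = 0.9999
H_left = 0.9481 (n=30), H_right = 0.9755 (n=49)
H_children = (30/79)·0.9481 + (49/79)·0.9755 = 0.9651
IG = 0.9999 - 0.9651 = 0.0348

0.0348


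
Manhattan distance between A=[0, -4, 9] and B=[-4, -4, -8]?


d = |0+ 4| + |-4+ 4| + |9+ 8|
  = 4 + 0 + 17
  = 21

21


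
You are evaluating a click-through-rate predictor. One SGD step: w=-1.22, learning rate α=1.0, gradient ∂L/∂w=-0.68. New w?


w_new = w - α·∇
= -1.22 - 1.0·-0.68
= -1.22 + 0.68
= -0.54

-0.54


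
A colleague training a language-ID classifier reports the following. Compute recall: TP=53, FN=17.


Recall = TP/(TP+FN)
= 53/(53+17)
= 53/70 = 75.71%

75.71%


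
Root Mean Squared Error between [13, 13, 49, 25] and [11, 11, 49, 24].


MSE = 9/4 = 2.25
RMSE = √(9/4) = 1.5

1.5


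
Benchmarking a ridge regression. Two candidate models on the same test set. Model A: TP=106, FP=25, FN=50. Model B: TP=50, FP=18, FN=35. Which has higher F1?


Model A: P=106/131=0.8092, R=106/156=0.6795, F1=2PR/(P+R)=2TP/(2TP+FP+FN)=212/287=0.7387
Model B: P=50/68=0.7353, R=50/85=0.5882, F1=2PR/(P+R)=2TP/(2TP+FP+FN)=100/153=0.6536
0.7387 > 0.6536 → Model A

Model A


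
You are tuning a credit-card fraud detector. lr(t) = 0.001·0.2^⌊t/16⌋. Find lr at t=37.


n_drops = ⌊37/16⌋ = 2
lr = 0.001·0.2^2 = 0.001·0.04 = 0.00004

0.00004


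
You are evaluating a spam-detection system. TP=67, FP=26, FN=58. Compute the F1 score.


Precision = 67/93 = 0.7204
Recall = 67/125 = 0.536
F1 = 2·P·R/(P+R) = 2·TP/(2·TP+FP+FN) = 134/(134+26+58) = 134/218 = 0.6147

0.6147


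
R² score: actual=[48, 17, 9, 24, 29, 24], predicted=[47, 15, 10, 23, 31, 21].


ȳ = 25.1667
SS_res = Σ(y-ŷ)² = 20
SS_tot = Σ(y-ȳ)² = 866.83
R² = 1 - SS_res/SS_tot = 1 - 0.0231 = 0.9769

0.9769


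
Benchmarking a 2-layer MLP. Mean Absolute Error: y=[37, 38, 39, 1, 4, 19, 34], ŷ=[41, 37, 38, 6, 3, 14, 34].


Absolute errors: |37-41|=4, |38-37|=1, |39-38|=1, |1-6|=5, |4-3|=1, |19-14|=5, |34-34|=0
Sum = 17
MAE = 17/7 = 17/7

17/7


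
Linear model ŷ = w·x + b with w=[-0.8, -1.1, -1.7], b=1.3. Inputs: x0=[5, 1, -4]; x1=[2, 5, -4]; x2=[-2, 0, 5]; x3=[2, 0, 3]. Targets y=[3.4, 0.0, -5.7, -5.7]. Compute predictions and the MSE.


ŷ0 = (-0.8)·(5) + (-1.1)·(1) + (-1.7)·(-4) + 1.3 = 3.0
ŷ1 = (-0.8)·(2) + (-1.1)·(5) + (-1.7)·(-4) + 1.3 = 1.0
ŷ2 = (-0.8)·(-2) + (-1.1)·(0) + (-1.7)·(5) + 1.3 = -5.6
ŷ3 = (-0.8)·(2) + (-1.1)·(0) + (-1.7)·(3) + 1.3 = -5.4
errors² = [0.16, 1.0, 0.01, 0.09]
MSE = 1.2600/4 = 0.315

0.315


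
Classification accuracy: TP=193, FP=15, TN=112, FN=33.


Accuracy = (TP+TN)/(TP+TN+FP+FN)
= (193+112)/(353)
= 305/353 = 86.4%

86.4%


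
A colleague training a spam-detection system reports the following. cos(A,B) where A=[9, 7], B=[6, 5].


A·B = 9·6 + 7·5 = 89
‖A‖ = √130 = 11.4018, ‖B‖ = √61 = 7.8102
cos = 89/(√130·√61) = 89/√7930 = 0.9994

0.9994


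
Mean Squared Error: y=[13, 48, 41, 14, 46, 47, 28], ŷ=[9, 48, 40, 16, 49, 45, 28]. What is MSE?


Squared errors: (13-9)²=16, (48-48)²=0, (41-40)²=1, (14-16)²=4, (46-49)²=9, (47-45)²=4, (28-28)²=0
Sum = 34
MSE = 34/7 = 34/7

34/7


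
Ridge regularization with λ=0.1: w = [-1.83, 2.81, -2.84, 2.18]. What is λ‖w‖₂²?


‖w‖₂² = (-1.83)² + (2.81)² + (-2.84)² + (2.18)²
     = 3.3489 + 7.8961 + 8.0656 + 4.7524
     = 24.063
λ·‖w‖₂² = 0.1·24.063 = 2.4063

2.4063


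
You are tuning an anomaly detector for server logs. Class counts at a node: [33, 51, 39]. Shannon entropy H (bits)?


Probabilities: [33/123, 51/123, 39/123] ≈ [0.2683, 0.4146, 0.3171]
H = -((33/123)·log₂(33/123) + (51/123)·log₂(51/123) + (39/123)·log₂(39/123))
  = 1.5613 bits

1.5613 bits


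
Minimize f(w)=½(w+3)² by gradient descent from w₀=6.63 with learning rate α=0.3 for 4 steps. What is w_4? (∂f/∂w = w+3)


step 1: grad = 6.63+3 = 9.63; w = 6.63 - 0.3·(9.63) = 3.741
step 2: grad = 3.741+3 = 6.741; w = 3.741 - 0.3·(6.741) = 1.7187
step 3: grad = 1.7187+3 = 4.7187; w = 1.7187 - 0.3·(4.7187) = 0.30309
step 4: grad = 0.30309+3 = 3.30309; w = 0.30309 - 0.3·(3.30309) = -0.687837

-0.687837


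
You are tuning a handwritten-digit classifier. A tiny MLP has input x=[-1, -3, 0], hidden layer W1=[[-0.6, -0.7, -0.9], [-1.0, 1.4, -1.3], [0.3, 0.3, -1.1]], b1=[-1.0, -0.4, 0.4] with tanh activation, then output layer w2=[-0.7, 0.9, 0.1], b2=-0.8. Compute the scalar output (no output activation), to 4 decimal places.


z1[0] = (-0.6)·(-1) + (-0.7)·(-3) + (-0.9)·(0) - 1.0 = 1.7
z1[1] = (-1.0)·(-1) + (1.4)·(-3) + (-1.3)·(0) - 0.4 = -3.6
z1[2] = (0.3)·(-1) + (0.3)·(-3) + (-1.1)·(0) + 0.4 = -0.8
h = tanh(z1) = [0.9354, -0.9985, -0.664]
output = (-0.7)·(0.9354) + (0.9)·(-0.9985) + (0.1)·(-0.664) - 0.8 = -2.4198

-2.4198


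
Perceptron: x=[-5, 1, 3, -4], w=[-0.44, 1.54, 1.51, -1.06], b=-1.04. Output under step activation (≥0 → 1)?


z = (-5)·(-0.44) + (1)·(1.54) + (3)·(1.51) + (-4)·(-1.06) - 1.04
  = 11.47
step(z) = 1 (z≥0)

1


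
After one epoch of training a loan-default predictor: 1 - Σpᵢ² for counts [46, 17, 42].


Probabilities: [46/105, 17/105, 42/105] ≈ [0.4381, 0.1619, 0.4]
Σpᵢ² = (2116 + 289 + 1764)/105² = 4169/11025
Gini = 1 - Σpᵢ² = 1 - 4169/11025 = 0.6219

0.6219


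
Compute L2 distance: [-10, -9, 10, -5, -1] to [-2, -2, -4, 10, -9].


d = √((-10+ 2)² + (-9+ 2)² + (10+ 4)² + (-5-10)² + (-1+ 9)²)
  = √(64 + 49 + 196 + 225 + 64)
  = √598 = 24.454

24.454


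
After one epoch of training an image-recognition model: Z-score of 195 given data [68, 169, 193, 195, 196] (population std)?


μ = 164.2, σ = 49.126
z = (195 - 164.2)/49.126 = 0.627

0.627


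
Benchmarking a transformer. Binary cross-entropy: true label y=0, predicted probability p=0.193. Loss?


BCE = -[y·ln(p) + (1-y)·ln(1-p)]
= -0 - 1·ln(1-0.193)
= -ln(0.807) = 0.2144

0.2144


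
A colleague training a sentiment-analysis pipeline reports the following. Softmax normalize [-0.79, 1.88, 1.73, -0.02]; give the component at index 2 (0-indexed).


Exponentials: e^-0.79=0.4538, e^1.88=6.5535, e^1.73=5.6407, e^-0.02=0.9802
Sum = 13.6282
Softmax = [0.0333, 0.4809, 0.4139, 0.0719]
p[2] = 5.6407/13.6282 = 0.4139

0.4139


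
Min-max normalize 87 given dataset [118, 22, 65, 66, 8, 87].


min=8, max=118
(87-8)/(118-8) = 79/110 = 0.7182

0.7182


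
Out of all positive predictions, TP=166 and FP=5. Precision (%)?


Precision = TP/(TP+FP)
= 166/(166+5)
= 166/171 = 97.08%

97.08%


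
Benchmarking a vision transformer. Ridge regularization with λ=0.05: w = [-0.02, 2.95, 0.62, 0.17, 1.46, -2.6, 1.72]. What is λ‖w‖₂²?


‖w‖₂² = (-0.02)² + (2.95)² + (0.62)² + (0.17)² + (1.46)² + (-2.6)² + (1.72)²
     = 0.0004 + 8.7025 + 0.3844 + 0.0289 + 2.1316 + 6.76 + 2.9584
     = 20.9662
λ·‖w‖₂² = 0.05·20.9662 = 1.04831

1.04831


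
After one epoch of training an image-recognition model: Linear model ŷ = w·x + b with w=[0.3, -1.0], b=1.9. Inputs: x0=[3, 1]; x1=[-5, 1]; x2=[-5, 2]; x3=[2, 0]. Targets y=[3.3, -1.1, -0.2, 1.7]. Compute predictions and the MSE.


ŷ0 = (0.3)·(3) + (-1.0)·(1) + 1.9 = 1.8
ŷ1 = (0.3)·(-5) + (-1.0)·(1) + 1.9 = -0.6
ŷ2 = (0.3)·(-5) + (-1.0)·(2) + 1.9 = -1.6
ŷ3 = (0.3)·(2) + (-1.0)·(0) + 1.9 = 2.5
errors² = [2.25, 0.25, 1.96, 0.64]
MSE = 5.1000/4 = 1.275

1.275


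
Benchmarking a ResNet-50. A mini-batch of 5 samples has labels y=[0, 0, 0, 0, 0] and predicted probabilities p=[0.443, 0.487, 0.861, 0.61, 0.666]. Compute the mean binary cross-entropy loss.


L[0] = -ln(1-0.443) = -ln(0.557) = 0.5852
L[1] = -ln(1-0.487) = -ln(0.513) = 0.6675
L[2] = -ln(1-0.861) = -ln(0.139) = 1.9733
L[3] = -ln(1-0.61) = -ln(0.39) = 0.9416
L[4] = -ln(1-0.666) = -ln(0.334) = 1.0966
mean = (0.5852 + 0.6675 + 1.9733 + 0.9416 + 1.0966)/5 = 1.0528

1.0528


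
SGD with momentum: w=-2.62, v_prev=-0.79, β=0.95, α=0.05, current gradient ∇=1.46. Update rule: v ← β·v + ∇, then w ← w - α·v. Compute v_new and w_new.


v_new = 0.95·-0.79 + 1.46 = -0.7505 + 1.46 = 0.7095
w_new = -2.62 - 0.05·0.7095 = -2.62 - 0.035475 = -2.655475

v_new=0.7095, w_new=-2.655475


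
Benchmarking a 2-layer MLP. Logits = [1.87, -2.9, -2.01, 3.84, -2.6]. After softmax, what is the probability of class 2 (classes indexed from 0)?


Exponentials: e^1.87=6.4883, e^-2.9=0.055, e^-2.01=0.134, e^3.84=46.5255, e^-2.6=0.0743
Sum = 53.2771
Softmax = [0.1218, 0.001, 0.0025, 0.8733, 0.0014]
p[2] = 0.134/53.2771 = 0.0025

0.0025


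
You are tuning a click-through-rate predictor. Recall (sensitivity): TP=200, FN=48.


Recall = TP/(TP+FN)
= 200/(200+48)
= 200/248 = 80.65%

80.65%


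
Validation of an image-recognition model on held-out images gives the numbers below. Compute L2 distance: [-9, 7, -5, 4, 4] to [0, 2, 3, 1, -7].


d = √((-9-0)² + (7-2)² + (-5-3)² + (4-1)² + (4+ 7)²)
  = √(81 + 25 + 64 + 9 + 121)
  = √300 = 17.3205

17.3205


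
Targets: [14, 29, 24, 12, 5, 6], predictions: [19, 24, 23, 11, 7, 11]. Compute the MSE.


Squared errors: (14-19)²=25, (29-24)²=25, (24-23)²=1, (12-11)²=1, (5-7)²=4, (6-11)²=25
Sum = 81
MSE = 81/6 = 27/2

27/2


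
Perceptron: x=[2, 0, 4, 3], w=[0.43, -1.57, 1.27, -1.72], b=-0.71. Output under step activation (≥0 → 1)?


z = (2)·(0.43) + (0)·(-1.57) + (4)·(1.27) + (3)·(-1.72) - 0.71
  = 0.07
step(z) = 1 (z≥0)

1


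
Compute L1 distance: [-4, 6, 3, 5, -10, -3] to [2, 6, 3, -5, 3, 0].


d = |-4-2| + |6-6| + |3-3| + |5+ 5| + |-10-3| + |-3-0|
  = 6 + 0 + 0 + 10 + 13 + 3
  = 32

32


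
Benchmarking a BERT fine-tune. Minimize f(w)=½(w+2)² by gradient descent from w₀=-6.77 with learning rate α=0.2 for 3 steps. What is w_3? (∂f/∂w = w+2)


step 1: grad = -6.77+2 = -4.77; w = -6.77 - 0.2·(-4.77) = -5.816
step 2: grad = -5.816+2 = -3.816; w = -5.816 - 0.2·(-3.816) = -5.0528
step 3: grad = -5.0528+2 = -3.0528; w = -5.0528 - 0.2·(-3.0528) = -4.44224

-4.44224
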